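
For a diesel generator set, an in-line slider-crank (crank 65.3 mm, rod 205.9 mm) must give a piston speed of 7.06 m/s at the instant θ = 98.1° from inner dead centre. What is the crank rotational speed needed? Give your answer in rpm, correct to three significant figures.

For an in-line slider-crank, |v_piston| = rω|sinθ|·[1 + r cosθ/√(L² − r² sin²θ)].
With r = 0.0653 m, L = 0.2059 m, θ = 98.1°: the bracketed kinematic factor |dx/dθ| = 0.061606 m.
ω = v/|dx/dθ| = 7.06/0.061606 = 114.6 rad/s.
N = 60ω/(2π) = 1094.3 rpm.

1090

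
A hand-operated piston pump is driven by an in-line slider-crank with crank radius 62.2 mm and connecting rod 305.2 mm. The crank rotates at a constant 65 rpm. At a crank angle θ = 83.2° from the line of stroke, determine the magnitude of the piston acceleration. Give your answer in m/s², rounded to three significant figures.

ω = 2π·65/60 = 6.807 rad/s
x(θ) = r cosθ + √(L² − r² sin²θ); with ω constant, a = ω²·d²x/dθ².
d²x/dθ² = −r cosθ − r²(cos2θ)/√u − r⁴ sin²2θ/(4u^{3/2}),  u = L² − r² sin²θ = 0.0893324 m².
Substituting r = 0.0622 m, L = 0.3052 m, θ = 83.2°: d²x/dθ² = +0.0052088 m.
a = ω²·d²x/dθ² = (6.807)²·(+0.0052088) = +0.24134 m/s²;  |a| = 0.24134 m/s².

0.241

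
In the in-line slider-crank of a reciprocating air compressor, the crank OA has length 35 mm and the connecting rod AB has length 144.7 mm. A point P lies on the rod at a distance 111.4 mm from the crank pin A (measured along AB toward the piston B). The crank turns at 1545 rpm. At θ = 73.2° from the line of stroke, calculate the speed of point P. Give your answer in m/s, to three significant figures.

5.73

ω = 161.8 rad/s.  Crank-pin speed |V_A| = rω = 5.6627 m/s, perpendicular to OA.
Rod angle: sinφ = −(r/L) sinθ ⇒ φ = -13.389°; ω_rod = −rω cosθ/√(L²−r²sin²θ) = -11.627 rad/s.
V_P = V_A + ω_rod × AP, with AP = 0.1114 m along the rod.
Components: V_Px = −rω sinθ − a·ω_rod·sinφ = -5.721 m/s;  V_Py = rω cosθ + a·ω_rod·cosφ = +0.37666 m/s.
|V_P| = √(V_Px² + V_Py²) = 5.7333 m/s.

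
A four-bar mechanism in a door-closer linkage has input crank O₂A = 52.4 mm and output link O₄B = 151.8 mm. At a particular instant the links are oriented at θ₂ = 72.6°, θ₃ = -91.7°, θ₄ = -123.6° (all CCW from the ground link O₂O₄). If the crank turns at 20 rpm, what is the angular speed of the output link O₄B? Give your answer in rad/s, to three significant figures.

ω₂ = 2.094 rad/s (from 20 rpm).
Differentiating the loop-closure r₂e^{iθ₂}+r₃e^{iθ₃}=r₁+r₄e^{iθ₄} gives r₂ω₂e^{iθ₂}+r₃ω₃e^{iθ₃}=r₄ω₄e^{iθ₄}.
Eliminating the other unknown: ω₄ = r₂ω₂ sin(θ₂−θ₃) / [r₄ sin(θ₄−θ₃)].
Numerator sine = +0.27060; denominator sine = -0.52844.
Result = 0.0524·2.094·(+0.27060) / (0.1518·(-0.52844)) = -0.37021 rad/s; magnitude 0.37021 rad/s.

0.370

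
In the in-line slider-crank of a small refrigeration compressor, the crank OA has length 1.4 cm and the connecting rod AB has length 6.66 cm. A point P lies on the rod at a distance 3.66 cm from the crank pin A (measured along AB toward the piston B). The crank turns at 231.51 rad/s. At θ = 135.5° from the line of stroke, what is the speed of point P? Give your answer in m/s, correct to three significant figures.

ω = 231.5 rad/s.  Crank-pin speed |V_A| = rω = 3.2411 m/s, perpendicular to OA.
Rod angle: sinφ = −(r/L) sinθ ⇒ φ = -8.473°; ω_rod = −rω cosθ/√(L²−r²sin²θ) = +35.094 rad/s.
V_P = V_A + ω_rod × AP, with AP = 0.0366 m along the rod.
Components: V_Px = −rω sinθ − a·ω_rod·sinφ = -2.0825 m/s;  V_Py = rω cosθ + a·ω_rod·cosφ = -1.0413 m/s.
|V_P| = √(V_Px² + V_Py²) = 2.3283 m/s.

2.33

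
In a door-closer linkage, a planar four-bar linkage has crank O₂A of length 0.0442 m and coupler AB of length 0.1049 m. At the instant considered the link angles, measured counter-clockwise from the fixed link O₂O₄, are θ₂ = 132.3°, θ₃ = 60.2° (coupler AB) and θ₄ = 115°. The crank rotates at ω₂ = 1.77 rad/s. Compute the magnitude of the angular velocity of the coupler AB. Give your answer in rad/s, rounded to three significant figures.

ω₂ = 1.77 rad/s
Differentiating the loop-closure r₂e^{iθ₂}+r₃e^{iθ₃}=r₁+r₄e^{iθ₄} gives r₂ω₂e^{iθ₂}+r₃ω₃e^{iθ₃}=r₄ω₄e^{iθ₄}.
Eliminating the other unknown: ω₃ = r₂ω₂ sin(θ₄−θ₂) / [r₃ sin(θ₃−θ₄)].
Numerator sine = -0.29737; denominator sine = -0.81714.
Result = 0.0442·1.77·(-0.29737) / (0.1049·(-0.81714)) = +0.27141 rad/s; magnitude 0.27141 rad/s.

0.271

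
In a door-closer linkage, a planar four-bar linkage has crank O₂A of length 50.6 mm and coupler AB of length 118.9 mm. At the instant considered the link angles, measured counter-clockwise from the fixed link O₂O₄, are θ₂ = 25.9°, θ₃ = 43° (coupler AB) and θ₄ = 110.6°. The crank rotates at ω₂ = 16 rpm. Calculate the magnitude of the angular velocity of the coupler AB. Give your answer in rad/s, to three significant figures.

ω₂ = 1.676 rad/s (from 16 rpm).
Differentiating the loop-closure r₂e^{iθ₂}+r₃e^{iθ₃}=r₁+r₄e^{iθ₄} gives r₂ω₂e^{iθ₂}+r₃ω₃e^{iθ₃}=r₄ω₄e^{iθ₄}.
Eliminating the other unknown: ω₃ = r₂ω₂ sin(θ₄−θ₂) / [r₃ sin(θ₃−θ₄)].
Numerator sine = +0.99572; denominator sine = -0.92455.
Result = 0.0506·1.676·(+0.99572) / (0.1189·(-0.92455)) = -0.76794 rad/s; magnitude 0.76794 rad/s.

0.768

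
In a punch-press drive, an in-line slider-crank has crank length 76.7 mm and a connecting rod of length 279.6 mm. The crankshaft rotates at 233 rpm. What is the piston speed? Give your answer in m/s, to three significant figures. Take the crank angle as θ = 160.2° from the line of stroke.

0.470

ω = 2π·233/60 = 24.4 rad/s
For an in-line slider-crank, x = r cosθ + √(L² − r² sin²θ), so v = −rω sinθ·[1 + r cosθ/√(L² − r² sin²θ)].
With r = 0.0767 m, L = 0.2796 m, θ = 160.2°: √(L² − r² sin²θ) = 0.27839 m.
v = −0.0767·24.4·0.33874·[1 + 0.0767·-0.94088/0.27839] = -0.4696 m/s.
|v| = 0.4696 m/s.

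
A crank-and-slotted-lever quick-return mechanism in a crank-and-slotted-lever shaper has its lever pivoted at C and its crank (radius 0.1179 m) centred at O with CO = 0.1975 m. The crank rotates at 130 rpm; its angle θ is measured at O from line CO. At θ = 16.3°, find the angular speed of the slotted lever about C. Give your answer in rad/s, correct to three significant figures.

ω = 13.61 rad/s (from 130 rpm).
Crank pin A relative to C: A = (d + r cosθ, r sinθ); lever angle φ = atan2(r sinθ, d + r cosθ).
Differentiating tanφ: φ̇ = rω(d cosθ + r)/(d² + r² + 2dr cosθ).
d² + r² + 2dr cosθ = |CA|² = 0.0976053 m²;  d cosθ + r = +0.30746 m.
|ω_lever| = |0.1179·13.61·+0.30746| / 0.0976053 = 5.056 rad/s.

5.06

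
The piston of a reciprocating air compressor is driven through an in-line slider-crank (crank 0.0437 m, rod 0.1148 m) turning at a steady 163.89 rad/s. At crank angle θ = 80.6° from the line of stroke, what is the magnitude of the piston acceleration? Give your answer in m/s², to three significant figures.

263

ω = 163.9 rad/s
x(θ) = r cosθ + √(L² − r² sin²θ); with ω constant, a = ω²·d²x/dθ².
d²x/dθ² = −r cosθ − r²(cos2θ)/√u − r⁴ sin²2θ/(4u^{3/2}),  u = L² − r² sin²θ = 0.0113203 m².
Substituting r = 0.0437 m, L = 0.1148 m, θ = 80.6°: d²x/dθ² = +0.0097752 m.
a = ω²·d²x/dθ² = (163.9)²·(+0.0097752) = +262.56 m/s²;  |a| = 262.56 m/s².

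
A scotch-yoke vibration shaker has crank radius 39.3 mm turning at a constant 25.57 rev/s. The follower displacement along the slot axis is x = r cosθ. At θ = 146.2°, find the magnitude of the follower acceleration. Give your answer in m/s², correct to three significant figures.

ω = 160.7 rad/s (from 25.57 rev/s).
x = r cosθ ⇒ ẍ = −rω² cosθ (ω constant).
|a| = rω²|cosθ| = 0.0393·(160.7)²·|cos 146.2°| = 842.96 m/s².

843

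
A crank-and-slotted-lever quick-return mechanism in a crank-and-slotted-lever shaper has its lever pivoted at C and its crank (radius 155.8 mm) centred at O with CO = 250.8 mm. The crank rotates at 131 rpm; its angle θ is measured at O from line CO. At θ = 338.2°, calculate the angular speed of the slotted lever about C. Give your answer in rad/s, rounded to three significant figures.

5.20

ω = 13.72 rad/s (from 131 rpm).
Crank pin A relative to C: A = (d + r cosθ, r sinθ); lever angle φ = atan2(r sinθ, d + r cosθ).
Differentiating tanφ: φ̇ = rω(d cosθ + r)/(d² + r² + 2dr cosθ).
d² + r² + 2dr cosθ = |CA|² = 0.159735 m²;  d cosθ + r = +0.38866 m.
|ω_lever| = |0.1558·13.72·+0.38866| / 0.159735 = 5.2005 rad/s.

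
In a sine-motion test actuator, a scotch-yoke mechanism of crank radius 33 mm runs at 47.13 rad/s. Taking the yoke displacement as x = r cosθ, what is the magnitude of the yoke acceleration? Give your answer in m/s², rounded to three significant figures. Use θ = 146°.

60.8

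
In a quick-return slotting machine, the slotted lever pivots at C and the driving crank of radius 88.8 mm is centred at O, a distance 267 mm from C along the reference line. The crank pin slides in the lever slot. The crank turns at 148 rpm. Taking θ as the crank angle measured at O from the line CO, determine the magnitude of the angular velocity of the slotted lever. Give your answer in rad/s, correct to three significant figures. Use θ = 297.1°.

ω = 15.5 rad/s (from 148 rpm).
Crank pin A relative to C: A = (d + r cosθ, r sinθ); lever angle φ = atan2(r sinθ, d + r cosθ).
Differentiating tanφ: φ̇ = rω(d cosθ + r)/(d² + r² + 2dr cosθ).
d² + r² + 2dr cosθ = |CA|² = 0.100776 m²;  d cosθ + r = +0.21043 m.
|ω_lever| = |0.0888·15.5·+0.21043| / 0.100776 = 2.8738 rad/s.

2.87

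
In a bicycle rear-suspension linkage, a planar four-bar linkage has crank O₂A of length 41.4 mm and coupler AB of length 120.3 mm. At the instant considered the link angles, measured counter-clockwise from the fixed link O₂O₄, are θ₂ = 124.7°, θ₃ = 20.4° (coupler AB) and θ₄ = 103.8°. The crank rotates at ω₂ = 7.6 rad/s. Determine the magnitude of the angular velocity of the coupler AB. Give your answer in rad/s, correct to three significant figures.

ω₂ = 7.6 rad/s
Differentiating the loop-closure r₂e^{iθ₂}+r₃e^{iθ₃}=r₁+r₄e^{iθ₄} gives r₂ω₂e^{iθ₂}+r₃ω₃e^{iθ₃}=r₄ω₄e^{iθ₄}.
Eliminating the other unknown: ω₃ = r₂ω₂ sin(θ₄−θ₂) / [r₃ sin(θ₃−θ₄)].
Numerator sine = -0.35674; denominator sine = -0.99337.
Result = 0.0414·7.6·(-0.35674) / (0.1203·(-0.99337)) = +0.93926 rad/s; magnitude 0.93926 rad/s.

0.939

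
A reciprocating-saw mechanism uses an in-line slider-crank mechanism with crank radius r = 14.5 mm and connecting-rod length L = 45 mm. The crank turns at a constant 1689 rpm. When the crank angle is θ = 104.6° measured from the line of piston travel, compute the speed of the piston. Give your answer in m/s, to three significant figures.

2.27

ω = 2π·1689/60 = 176.9 rad/s
For an in-line slider-crank, x = r cosθ + √(L² − r² sin²θ), so v = −rω sinθ·[1 + r cosθ/√(L² − r² sin²θ)].
With r = 0.0145 m, L = 0.045 m, θ = 104.6°: √(L² − r² sin²θ) = 0.042756 m.
v = −0.0145·176.9·0.96771·[1 + 0.0145·-0.25207/0.042756] = -2.2697 m/s.
|v| = 2.2697 m/s.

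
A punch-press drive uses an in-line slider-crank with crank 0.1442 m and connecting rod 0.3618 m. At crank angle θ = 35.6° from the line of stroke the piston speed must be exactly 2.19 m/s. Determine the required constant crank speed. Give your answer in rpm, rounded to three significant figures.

187

For an in-line slider-crank, |v_piston| = rω|sinθ|·[1 + r cosθ/√(L² − r² sin²θ)].
With r = 0.1442 m, L = 0.3618 m, θ = 35.6°: the bracketed kinematic factor |dx/dθ| = 0.11191 m.
ω = v/|dx/dθ| = 2.19/0.11191 = 19.57 rad/s.
N = 60ω/(2π) = 186.88 rpm.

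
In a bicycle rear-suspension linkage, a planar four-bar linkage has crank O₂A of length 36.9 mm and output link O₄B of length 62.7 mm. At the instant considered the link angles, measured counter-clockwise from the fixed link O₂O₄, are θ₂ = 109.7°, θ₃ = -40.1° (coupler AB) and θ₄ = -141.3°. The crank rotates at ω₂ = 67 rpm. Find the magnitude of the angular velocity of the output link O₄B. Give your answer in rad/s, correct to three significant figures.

ω₂ = 7.016 rad/s (from 67 rpm).
Differentiating the loop-closure r₂e^{iθ₂}+r₃e^{iθ₃}=r₁+r₄e^{iθ₄} gives r₂ω₂e^{iθ₂}+r₃ω₃e^{iθ₃}=r₄ω₄e^{iθ₄}.
Eliminating the other unknown: ω₄ = r₂ω₂ sin(θ₂−θ₃) / [r₄ sin(θ₄−θ₃)].
Numerator sine = +0.50302; denominator sine = -0.98096.
Result = 0.0369·7.016·(+0.50302) / (0.0627·(-0.98096)) = -2.1174 rad/s; magnitude 2.1174 rad/s.

2.12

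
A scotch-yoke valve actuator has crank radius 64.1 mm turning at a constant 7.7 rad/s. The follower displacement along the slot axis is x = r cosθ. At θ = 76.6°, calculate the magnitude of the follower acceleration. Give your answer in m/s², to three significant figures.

ω = 7.7 rad/s
x = r cosθ ⇒ ẍ = −rω² cosθ (ω constant).
|a| = rω²|cosθ| = 0.0641·(7.7)²·|cos 76.6°| = 0.88076 m/s².

0.881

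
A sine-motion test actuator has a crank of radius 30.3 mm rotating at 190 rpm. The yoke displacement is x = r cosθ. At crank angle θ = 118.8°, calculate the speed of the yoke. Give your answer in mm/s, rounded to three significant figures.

528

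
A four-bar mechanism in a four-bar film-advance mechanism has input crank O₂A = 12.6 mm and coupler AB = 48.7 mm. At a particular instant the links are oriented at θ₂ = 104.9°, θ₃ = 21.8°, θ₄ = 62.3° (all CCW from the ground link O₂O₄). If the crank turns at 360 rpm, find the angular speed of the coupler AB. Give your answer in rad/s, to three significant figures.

10.2

ω₂ = 37.7 rad/s (from 360 rpm).
Differentiating the loop-closure r₂e^{iθ₂}+r₃e^{iθ₃}=r₁+r₄e^{iθ₄} gives r₂ω₂e^{iθ₂}+r₃ω₃e^{iθ₃}=r₄ω₄e^{iθ₄}.
Eliminating the other unknown: ω₃ = r₂ω₂ sin(θ₄−θ₂) / [r₃ sin(θ₃−θ₄)].
Numerator sine = -0.67688; denominator sine = -0.64945.
Result = 0.0126·37.7·(-0.67688) / (0.0487·(-0.64945)) = +10.166 rad/s; magnitude 10.166 rad/s.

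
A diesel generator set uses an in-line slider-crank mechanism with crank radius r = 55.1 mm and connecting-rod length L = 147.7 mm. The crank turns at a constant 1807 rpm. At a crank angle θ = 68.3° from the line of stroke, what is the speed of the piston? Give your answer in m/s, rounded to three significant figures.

11.1

ω = 2π·1807/60 = 189.2 rad/s
For an in-line slider-crank, x = r cosθ + √(L² − r² sin²θ), so v = −rω sinθ·[1 + r cosθ/√(L² − r² sin²θ)].
With r = 0.0551 m, L = 0.1477 m, θ = 68.3°: √(L² − r² sin²θ) = 0.13854 m.
v = −0.0551·189.2·0.92913·[1 + 0.0551·0.36975/0.13854] = -11.112 m/s.
|v| = 11.112 m/s.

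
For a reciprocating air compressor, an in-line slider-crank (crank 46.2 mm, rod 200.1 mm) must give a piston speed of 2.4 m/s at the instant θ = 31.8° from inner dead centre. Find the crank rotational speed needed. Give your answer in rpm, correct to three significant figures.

For an in-line slider-crank, |v_piston| = rω|sinθ|·[1 + r cosθ/√(L² − r² sin²θ)].
With r = 0.0462 m, L = 0.2001 m, θ = 31.8°: the bracketed kinematic factor |dx/dθ| = 0.029158 m.
ω = v/|dx/dθ| = 2.4/0.029158 = 82.309 rad/s.
N = 60ω/(2π) = 786 rpm.

786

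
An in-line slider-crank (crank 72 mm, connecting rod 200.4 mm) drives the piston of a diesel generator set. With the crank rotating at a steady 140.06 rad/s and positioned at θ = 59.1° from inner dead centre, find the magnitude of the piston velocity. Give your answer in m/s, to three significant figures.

10.3

ω = 140.1 rad/s
For an in-line slider-crank, x = r cosθ + √(L² − r² sin²θ), so v = −rω sinθ·[1 + r cosθ/√(L² − r² sin²θ)].
With r = 0.072 m, L = 0.2004 m, θ = 59.1°: √(L² − r² sin²θ) = 0.19064 m.
v = −0.072·140.1·0.85806·[1 + 0.072·0.51354/0.19064] = -10.331 m/s.
|v| = 10.331 m/s.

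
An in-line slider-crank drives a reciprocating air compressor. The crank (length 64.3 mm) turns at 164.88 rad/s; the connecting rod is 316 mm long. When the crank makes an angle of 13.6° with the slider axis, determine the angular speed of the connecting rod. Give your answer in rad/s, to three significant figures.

32.6

ω = 164.9 rad/s
The rod makes angle φ with the slider axis where L sinφ = r sinθ; differentiating, L cosφ·φ̇ = r ω cosθ.
L cosφ = √(L² − r² sin²θ) = 0.31564 m.
|ω_rod| = r ω |cosθ| / √(L² − r² sin²θ) = 0.0643·164.9·0.97196/0.31564 = 32.647 rad/s.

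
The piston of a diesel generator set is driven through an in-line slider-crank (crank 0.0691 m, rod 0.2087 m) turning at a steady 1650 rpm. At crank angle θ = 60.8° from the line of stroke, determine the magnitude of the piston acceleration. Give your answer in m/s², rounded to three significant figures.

648

ω = 2π·1650/60 = 172.8 rad/s
x(θ) = r cosθ + √(L² − r² sin²θ); with ω constant, a = ω²·d²x/dθ².
d²x/dθ² = −r cosθ − r²(cos2θ)/√u − r⁴ sin²2θ/(4u^{3/2}),  u = L² − r² sin²θ = 0.0399173 m².
Substituting r = 0.0691 m, L = 0.2087 m, θ = 60.8°: d²x/dθ² = -0.021707 m.
a = ω²·d²x/dθ² = (172.8)²·(-0.021707) = -648.07 m/s²;  |a| = 648.07 m/s².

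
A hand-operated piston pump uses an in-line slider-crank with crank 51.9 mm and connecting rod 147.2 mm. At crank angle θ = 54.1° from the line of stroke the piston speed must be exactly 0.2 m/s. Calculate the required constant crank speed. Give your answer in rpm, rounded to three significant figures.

For an in-line slider-crank, |v_piston| = rω|sinθ|·[1 + r cosθ/√(L² − r² sin²θ)].
With r = 0.0519 m, L = 0.1472 m, θ = 54.1°: the bracketed kinematic factor |dx/dθ| = 0.051111 m.
ω = v/|dx/dθ| = 0.2/0.051111 = 3.9131 rad/s.
N = 60ω/(2π) = 37.367 rpm.

37.4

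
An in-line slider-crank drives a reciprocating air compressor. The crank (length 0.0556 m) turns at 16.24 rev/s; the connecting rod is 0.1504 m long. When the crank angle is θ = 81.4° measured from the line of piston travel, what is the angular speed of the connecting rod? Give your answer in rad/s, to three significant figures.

6.06

ω = 102 rad/s (converted from 16.24 rev/s).
The rod makes angle φ with the slider axis where L sinφ = r sinθ; differentiating, L cosφ·φ̇ = r ω cosθ.
L cosφ = √(L² − r² sin²θ) = 0.13999 m.
|ω_rod| = r ω |cosθ| / √(L² − r² sin²θ) = 0.0556·102·0.14954/0.13999 = 6.0601 rad/s.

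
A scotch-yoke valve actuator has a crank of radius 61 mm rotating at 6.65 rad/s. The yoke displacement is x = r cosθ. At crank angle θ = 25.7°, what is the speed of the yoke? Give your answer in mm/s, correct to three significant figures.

176

ω = 6.65 rad/s
x = r cosθ ⇒ ẋ = −rω sinθ.
|v| = rω|sinθ| = 0.061·6.65·|sin 25.7°| = 0.17591 m/s = 175.91 mm/s.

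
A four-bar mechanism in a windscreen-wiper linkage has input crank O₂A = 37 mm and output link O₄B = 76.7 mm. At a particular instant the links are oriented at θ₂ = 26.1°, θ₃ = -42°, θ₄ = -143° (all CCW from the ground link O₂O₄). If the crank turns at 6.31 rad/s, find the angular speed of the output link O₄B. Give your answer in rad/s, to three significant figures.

ω₂ = 6.31 rad/s
Differentiating the loop-closure r₂e^{iθ₂}+r₃e^{iθ₃}=r₁+r₄e^{iθ₄} gives r₂ω₂e^{iθ₂}+r₃ω₃e^{iθ₃}=r₄ω₄e^{iθ₄}.
Eliminating the other unknown: ω₄ = r₂ω₂ sin(θ₂−θ₃) / [r₄ sin(θ₄−θ₃)].
Numerator sine = +0.92784; denominator sine = -0.98163.
Result = 0.037·6.31·(+0.92784) / (0.0767·(-0.98163)) = -2.8771 rad/s; magnitude 2.8771 rad/s.

2.88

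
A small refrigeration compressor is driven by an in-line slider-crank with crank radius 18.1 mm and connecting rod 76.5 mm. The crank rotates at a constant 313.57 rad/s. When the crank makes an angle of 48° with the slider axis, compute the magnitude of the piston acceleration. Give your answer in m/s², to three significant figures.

1150

ω = 313.6 rad/s
x(θ) = r cosθ + √(L² − r² sin²θ); with ω constant, a = ω²·d²x/dθ².
d²x/dθ² = −r cosθ − r²(cos2θ)/√u − r⁴ sin²2θ/(4u^{3/2}),  u = L² − r² sin²θ = 0.00567132 m².
Substituting r = 0.0181 m, L = 0.0765 m, θ = 48°: d²x/dθ² = -0.011719 m.
a = ω²·d²x/dθ² = (313.6)²·(-0.011719) = -1152.3 m/s²;  |a| = 1152.3 m/s².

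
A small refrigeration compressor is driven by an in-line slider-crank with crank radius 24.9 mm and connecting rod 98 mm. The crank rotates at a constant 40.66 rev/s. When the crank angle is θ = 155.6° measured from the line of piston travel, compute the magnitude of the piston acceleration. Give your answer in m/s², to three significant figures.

1200

ω = 2π·40.7 = 255.5 rad/s
x(θ) = r cosθ + √(L² − r² sin²θ); with ω constant, a = ω²·d²x/dθ².
d²x/dθ² = −r cosθ − r²(cos2θ)/√u − r⁴ sin²2θ/(4u^{3/2}),  u = L² − r² sin²θ = 0.00949819 m².
Substituting r = 0.0249 m, L = 0.098 m, θ = 155.6°: d²x/dθ² = +0.018427 m.
a = ω²·d²x/dθ² = (255.5)²·(+0.018427) = +1202.7 m/s²;  |a| = 1202.7 m/s².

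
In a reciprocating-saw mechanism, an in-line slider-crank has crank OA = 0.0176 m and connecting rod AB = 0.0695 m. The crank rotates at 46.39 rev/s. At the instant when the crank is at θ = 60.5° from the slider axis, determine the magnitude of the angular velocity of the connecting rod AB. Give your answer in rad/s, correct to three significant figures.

37.3

ω = 291.5 rad/s (converted from 46.39 rev/s).
The rod makes angle φ with the slider axis where L sinφ = r sinθ; differentiating, L cosφ·φ̇ = r ω cosθ.
L cosφ = √(L² − r² sin²θ) = 0.067791 m.
|ω_rod| = r ω |cosθ| / √(L² − r² sin²θ) = 0.0176·291.5·0.49242/0.067791 = 37.264 rad/s.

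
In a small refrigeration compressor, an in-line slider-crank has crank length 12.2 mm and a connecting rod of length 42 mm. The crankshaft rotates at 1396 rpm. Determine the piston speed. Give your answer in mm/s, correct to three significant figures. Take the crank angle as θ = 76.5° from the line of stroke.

ω = 2π·1396/60 = 146.2 rad/s
For an in-line slider-crank, x = r cosθ + √(L² − r² sin²θ), so v = −rω sinθ·[1 + r cosθ/√(L² − r² sin²θ)].
With r = 0.0122 m, L = 0.042 m, θ = 76.5°: √(L² − r² sin²θ) = 0.04029 m.
v = −0.0122·146.2·0.97237·[1 + 0.0122·0.23345/0.04029] = -1.8568 m/s.
|v| = 1.8568 m/s = 1856.8 mm/s.

1860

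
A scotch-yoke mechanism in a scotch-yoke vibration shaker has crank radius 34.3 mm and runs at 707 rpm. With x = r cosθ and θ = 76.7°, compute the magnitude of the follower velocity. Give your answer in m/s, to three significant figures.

ω = 74.04 rad/s (from 707 rpm).
x = r cosθ ⇒ ẋ = −rω sinθ.
|v| = rω|sinθ| = 0.0343·74.04·|sin 76.7°| = 2.4714 m/s.

2.47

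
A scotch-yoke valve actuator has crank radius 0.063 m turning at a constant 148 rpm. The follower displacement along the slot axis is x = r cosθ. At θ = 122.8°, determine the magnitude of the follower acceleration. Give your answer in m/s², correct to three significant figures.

ω = 15.5 rad/s (from 148 rpm).
x = r cosθ ⇒ ẍ = −rω² cosθ (ω constant).
|a| = rω²|cosθ| = 0.063·(15.5)²·|cos 122.8°| = 8.1976 m/s².

8.20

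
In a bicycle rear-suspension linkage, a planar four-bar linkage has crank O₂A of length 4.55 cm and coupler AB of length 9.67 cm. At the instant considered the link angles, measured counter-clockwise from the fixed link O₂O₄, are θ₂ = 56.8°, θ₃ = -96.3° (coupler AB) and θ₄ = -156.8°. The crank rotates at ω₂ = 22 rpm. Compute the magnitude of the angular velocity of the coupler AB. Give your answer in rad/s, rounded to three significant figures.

0.689

ω₂ = 2.304 rad/s (from 22 rpm).
Differentiating the loop-closure r₂e^{iθ₂}+r₃e^{iθ₃}=r₁+r₄e^{iθ₄} gives r₂ω₂e^{iθ₂}+r₃ω₃e^{iθ₃}=r₄ω₄e^{iθ₄}.
Eliminating the other unknown: ω₃ = r₂ω₂ sin(θ₄−θ₂) / [r₃ sin(θ₃−θ₄)].
Numerator sine = +0.55339; denominator sine = +0.87036.
Result = 0.0455·2.304·(+0.55339) / (0.0967·(+0.87036)) = +0.68924 rad/s; magnitude 0.68924 rad/s.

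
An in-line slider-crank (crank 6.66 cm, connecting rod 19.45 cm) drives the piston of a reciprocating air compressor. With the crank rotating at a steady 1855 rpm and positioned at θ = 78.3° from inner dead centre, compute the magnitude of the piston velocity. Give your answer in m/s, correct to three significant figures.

13.6

ω = 2π·1855/60 = 194.3 rad/s
For an in-line slider-crank, x = r cosθ + √(L² − r² sin²θ), so v = −rω sinθ·[1 + r cosθ/√(L² − r² sin²θ)].
With r = 0.0666 m, L = 0.1945 m, θ = 78.3°: √(L² − r² sin²θ) = 0.18324 m.
v = −0.0666·194.3·0.97922·[1 + 0.0666·0.20279/0.18324] = -13.602 m/s.
|v| = 13.602 m/s.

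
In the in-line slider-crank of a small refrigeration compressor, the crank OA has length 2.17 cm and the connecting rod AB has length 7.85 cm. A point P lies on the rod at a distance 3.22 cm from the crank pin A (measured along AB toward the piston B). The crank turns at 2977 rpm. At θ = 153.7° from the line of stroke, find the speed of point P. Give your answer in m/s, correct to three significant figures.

4.48

ω = 311.8 rad/s.  Crank-pin speed |V_A| = rω = 6.765 m/s, perpendicular to OA.
Rod angle: sinφ = −(r/L) sinθ ⇒ φ = -7.035°; ω_rod = −rω cosθ/√(L²−r²sin²θ) = +77.844 rad/s.
V_P = V_A + ω_rod × AP, with AP = 0.0322 m along the rod.
Components: V_Px = −rω sinθ − a·ω_rod·sinφ = -2.6904 m/s;  V_Py = rω cosθ + a·ω_rod·cosφ = -3.577 m/s.
|V_P| = √(V_Px² + V_Py²) = 4.4758 m/s.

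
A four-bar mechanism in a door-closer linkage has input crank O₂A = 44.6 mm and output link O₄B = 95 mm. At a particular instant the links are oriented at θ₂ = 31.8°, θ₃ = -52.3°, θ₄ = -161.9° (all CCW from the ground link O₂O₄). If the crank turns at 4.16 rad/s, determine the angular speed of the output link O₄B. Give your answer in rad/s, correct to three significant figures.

2.06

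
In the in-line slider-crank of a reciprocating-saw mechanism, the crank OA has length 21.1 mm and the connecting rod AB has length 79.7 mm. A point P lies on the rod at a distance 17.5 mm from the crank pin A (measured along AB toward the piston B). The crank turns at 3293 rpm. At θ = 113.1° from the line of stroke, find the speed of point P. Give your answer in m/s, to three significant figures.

6.90

ω = 344.8 rad/s.  Crank-pin speed |V_A| = rω = 7.2762 m/s, perpendicular to OA.
Rod angle: sinφ = −(r/L) sinθ ⇒ φ = -14.094°; ω_rod = −rω cosθ/√(L²−r²sin²θ) = +36.93 rad/s.
V_P = V_A + ω_rod × AP, with AP = 0.0175 m along the rod.
Components: V_Px = −rω sinθ − a·ω_rod·sinφ = -6.5354 m/s;  V_Py = rω cosθ + a·ω_rod·cosφ = -2.2279 m/s.
|V_P| = √(V_Px² + V_Py²) = 6.9047 m/s.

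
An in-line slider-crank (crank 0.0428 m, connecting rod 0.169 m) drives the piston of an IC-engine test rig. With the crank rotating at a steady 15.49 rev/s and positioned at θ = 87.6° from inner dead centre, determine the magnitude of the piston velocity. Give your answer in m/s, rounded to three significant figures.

4.21

ω = 2π·15.5 = 97.33 rad/s
For an in-line slider-crank, x = r cosθ + √(L² − r² sin²θ), so v = −rω sinθ·[1 + r cosθ/√(L² − r² sin²θ)].
With r = 0.0428 m, L = 0.169 m, θ = 87.6°: √(L² − r² sin²θ) = 0.1635 m.
v = −0.0428·97.33·0.99912·[1 + 0.0428·0.04188/0.1635] = -4.2075 m/s.
|v| = 4.2075 m/s.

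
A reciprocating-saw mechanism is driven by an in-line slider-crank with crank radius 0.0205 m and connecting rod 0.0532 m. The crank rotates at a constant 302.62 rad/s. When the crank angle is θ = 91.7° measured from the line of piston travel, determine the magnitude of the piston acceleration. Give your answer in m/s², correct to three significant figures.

ω = 302.6 rad/s
x(θ) = r cosθ + √(L² − r² sin²θ); with ω constant, a = ω²·d²x/dθ².
d²x/dθ² = −r cosθ − r²(cos2θ)/√u − r⁴ sin²2θ/(4u^{3/2}),  u = L² − r² sin²θ = 0.00241036 m².
Substituting r = 0.0205 m, L = 0.0532 m, θ = 91.7°: d²x/dθ² = +0.0091516 m.
a = ω²·d²x/dθ² = (302.6)²·(+0.0091516) = +838.1 m/s²;  |a| = 838.1 m/s².

838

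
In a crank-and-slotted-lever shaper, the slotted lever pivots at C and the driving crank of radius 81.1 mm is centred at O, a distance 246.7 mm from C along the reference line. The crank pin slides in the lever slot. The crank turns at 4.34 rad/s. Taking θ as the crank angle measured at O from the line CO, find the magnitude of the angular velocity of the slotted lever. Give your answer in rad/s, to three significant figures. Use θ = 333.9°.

ω = 4.34 rad/s
Crank pin A relative to C: A = (d + r cosθ, r sinθ); lever angle φ = atan2(r sinθ, d + r cosθ).
Differentiating tanφ: φ̇ = rω(d cosθ + r)/(d² + r² + 2dr cosθ).
d² + r² + 2dr cosθ = |CA|² = 0.103372 m²;  d cosθ + r = +0.30264 m.
|ω_lever| = |0.0811·4.34·+0.30264| / 0.103372 = 1.0305 rad/s.

1.03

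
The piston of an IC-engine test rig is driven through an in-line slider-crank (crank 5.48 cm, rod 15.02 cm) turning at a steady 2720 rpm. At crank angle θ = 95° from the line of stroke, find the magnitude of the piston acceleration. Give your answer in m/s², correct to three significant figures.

2100

ω = 2π·2720/60 = 284.8 rad/s
x(θ) = r cosθ + √(L² − r² sin²θ); with ω constant, a = ω²·d²x/dθ².
d²x/dθ² = −r cosθ − r²(cos2θ)/√u − r⁴ sin²2θ/(4u^{3/2}),  u = L² − r² sin²θ = 0.0195798 m².
Substituting r = 0.0548 m, L = 0.1502 m, θ = 95°: d²x/dθ² = +0.025887 m.
a = ω²·d²x/dθ² = (284.8)²·(+0.025887) = +2100.2 m/s²;  |a| = 2100.2 m/s².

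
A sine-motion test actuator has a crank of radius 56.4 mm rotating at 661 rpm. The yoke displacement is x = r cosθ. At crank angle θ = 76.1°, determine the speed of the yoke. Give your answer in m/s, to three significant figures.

3.79

ω = 69.22 rad/s (from 661 rpm).
x = r cosθ ⇒ ẋ = −rω sinθ.
|v| = rω|sinθ| = 0.0564·69.22·|sin 76.1°| = 3.7897 m/s.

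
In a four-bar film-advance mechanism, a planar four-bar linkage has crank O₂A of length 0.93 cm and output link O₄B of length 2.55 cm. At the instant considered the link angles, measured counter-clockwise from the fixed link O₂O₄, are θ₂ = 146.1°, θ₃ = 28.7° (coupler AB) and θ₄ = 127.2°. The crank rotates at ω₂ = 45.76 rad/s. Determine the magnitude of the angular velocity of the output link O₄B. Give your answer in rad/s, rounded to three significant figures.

ω₂ = 45.76 rad/s
Differentiating the loop-closure r₂e^{iθ₂}+r₃e^{iθ₃}=r₁+r₄e^{iθ₄} gives r₂ω₂e^{iθ₂}+r₃ω₃e^{iθ₃}=r₄ω₄e^{iθ₄}.
Eliminating the other unknown: ω₄ = r₂ω₂ sin(θ₂−θ₃) / [r₄ sin(θ₄−θ₃)].
Numerator sine = +0.88782; denominator sine = +0.98902.
Result = 0.0093·45.76·(+0.88782) / (0.0255·(+0.98902)) = +14.981 rad/s; magnitude 14.981 rad/s.

15.0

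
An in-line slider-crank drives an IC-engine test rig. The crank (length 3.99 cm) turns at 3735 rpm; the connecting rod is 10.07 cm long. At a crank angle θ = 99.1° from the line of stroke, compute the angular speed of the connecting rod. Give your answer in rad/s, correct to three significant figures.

ω = 391.1 rad/s (converted from 3735 rpm).
The rod makes angle φ with the slider axis where L sinφ = r sinθ; differentiating, L cosφ·φ̇ = r ω cosθ.
L cosφ = √(L² − r² sin²θ) = 0.092673 m.
|ω_rod| = r ω |cosθ| / √(L² − r² sin²θ) = 0.0399·391.1·0.15816/0.092673 = 26.634 rad/s.

26.6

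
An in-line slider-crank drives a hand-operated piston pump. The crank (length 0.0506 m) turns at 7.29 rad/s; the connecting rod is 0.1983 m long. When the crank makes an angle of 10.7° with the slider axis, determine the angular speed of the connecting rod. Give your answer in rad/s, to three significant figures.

ω = 7.29 rad/s
The rod makes angle φ with the slider axis where L sinφ = r sinθ; differentiating, L cosφ·φ̇ = r ω cosθ.
L cosφ = √(L² − r² sin²θ) = 0.19808 m.
|ω_rod| = r ω |cosθ| / √(L² − r² sin²θ) = 0.0506·7.29·0.98261/0.19808 = 1.8299 rad/s.

1.83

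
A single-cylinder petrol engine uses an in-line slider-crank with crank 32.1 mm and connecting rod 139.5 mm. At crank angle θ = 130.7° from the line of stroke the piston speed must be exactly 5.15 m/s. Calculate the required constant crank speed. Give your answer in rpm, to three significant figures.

2380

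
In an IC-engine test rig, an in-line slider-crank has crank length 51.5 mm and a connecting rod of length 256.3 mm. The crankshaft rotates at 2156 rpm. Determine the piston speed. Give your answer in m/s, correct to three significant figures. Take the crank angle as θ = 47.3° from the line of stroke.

9.72

ω = 2π·2156/60 = 225.8 rad/s
For an in-line slider-crank, x = r cosθ + √(L² − r² sin²θ), so v = −rω sinθ·[1 + r cosθ/√(L² − r² sin²θ)].
With r = 0.0515 m, L = 0.2563 m, θ = 47.3°: √(L² − r² sin²θ) = 0.25349 m.
v = −0.0515·225.8·0.73491·[1 + 0.0515·0.67816/0.25349] = -9.7225 m/s.
|v| = 9.7225 m/s.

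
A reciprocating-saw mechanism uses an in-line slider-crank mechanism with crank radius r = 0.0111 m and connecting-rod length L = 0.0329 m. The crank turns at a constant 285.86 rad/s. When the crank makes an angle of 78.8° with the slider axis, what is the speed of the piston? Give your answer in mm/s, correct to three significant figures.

3330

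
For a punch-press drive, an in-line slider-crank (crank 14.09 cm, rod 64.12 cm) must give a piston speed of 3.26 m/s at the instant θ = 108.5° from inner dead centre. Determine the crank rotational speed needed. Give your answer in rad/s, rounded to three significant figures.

For an in-line slider-crank, |v_piston| = rω|sinθ|·[1 + r cosθ/√(L² − r² sin²θ)].
With r = 0.1409 m, L = 0.6412 m, θ = 108.5°: the bracketed kinematic factor |dx/dθ| = 0.12409 m.
ω = v/|dx/dθ| = 3.26/0.12409 = 26.271 rad/s.

26.3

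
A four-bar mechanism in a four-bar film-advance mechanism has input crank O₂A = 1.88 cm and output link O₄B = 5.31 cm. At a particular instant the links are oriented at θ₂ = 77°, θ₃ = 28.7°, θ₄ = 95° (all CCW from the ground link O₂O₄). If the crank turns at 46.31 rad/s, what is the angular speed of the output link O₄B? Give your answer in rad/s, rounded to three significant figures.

13.4

ω₂ = 46.31 rad/s
Differentiating the loop-closure r₂e^{iθ₂}+r₃e^{iθ₃}=r₁+r₄e^{iθ₄} gives r₂ω₂e^{iθ₂}+r₃ω₃e^{iθ₃}=r₄ω₄e^{iθ₄}.
Eliminating the other unknown: ω₄ = r₂ω₂ sin(θ₂−θ₃) / [r₄ sin(θ₄−θ₃)].
Numerator sine = +0.74664; denominator sine = +0.91566.
Result = 0.0188·46.31·(+0.74664) / (0.0531·(+0.91566)) = +13.369 rad/s; magnitude 13.369 rad/s.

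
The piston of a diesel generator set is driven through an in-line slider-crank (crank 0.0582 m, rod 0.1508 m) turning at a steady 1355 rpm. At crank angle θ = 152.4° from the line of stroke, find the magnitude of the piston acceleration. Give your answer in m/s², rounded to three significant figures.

ω = 2π·1355/60 = 141.9 rad/s
x(θ) = r cosθ + √(L² − r² sin²θ); with ω constant, a = ω²·d²x/dθ².
d²x/dθ² = −r cosθ − r²(cos2θ)/√u − r⁴ sin²2θ/(4u^{3/2}),  u = L² − r² sin²θ = 0.0220136 m².
Substituting r = 0.0582 m, L = 0.1508 m, θ = 152.4°: d²x/dθ² = +0.037956 m.
a = ω²·d²x/dθ² = (141.9)²·(+0.037956) = +764.21 m/s²;  |a| = 764.21 m/s².

764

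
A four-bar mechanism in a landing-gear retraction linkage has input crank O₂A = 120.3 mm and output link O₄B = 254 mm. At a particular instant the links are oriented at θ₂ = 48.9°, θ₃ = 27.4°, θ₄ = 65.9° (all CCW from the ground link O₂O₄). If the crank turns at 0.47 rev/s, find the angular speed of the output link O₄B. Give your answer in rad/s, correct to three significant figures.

0.823

ω₂ = 2.953 rad/s (from 0.47 rev/s).
Differentiating the loop-closure r₂e^{iθ₂}+r₃e^{iθ₃}=r₁+r₄e^{iθ₄} gives r₂ω₂e^{iθ₂}+r₃ω₃e^{iθ₃}=r₄ω₄e^{iθ₄}.
Eliminating the other unknown: ω₄ = r₂ω₂ sin(θ₂−θ₃) / [r₄ sin(θ₄−θ₃)].
Numerator sine = +0.36650; denominator sine = +0.62251.
Result = 0.1203·2.953·(+0.36650) / (0.254·(+0.62251)) = +0.82345 rad/s; magnitude 0.82345 rad/s.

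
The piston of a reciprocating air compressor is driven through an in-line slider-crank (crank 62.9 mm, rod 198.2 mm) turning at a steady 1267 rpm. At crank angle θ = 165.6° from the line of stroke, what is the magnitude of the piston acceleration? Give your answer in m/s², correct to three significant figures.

ω = 2π·1267/60 = 132.7 rad/s
x(θ) = r cosθ + √(L² − r² sin²θ); with ω constant, a = ω²·d²x/dθ².
d²x/dθ² = −r cosθ − r²(cos2θ)/√u − r⁴ sin²2θ/(4u^{3/2}),  u = L² − r² sin²θ = 0.0390385 m².
Substituting r = 0.0629 m, L = 0.1982 m, θ = 165.6°: d²x/dθ² = +0.043259 m.
a = ω²·d²x/dθ² = (132.7)²·(+0.043259) = +761.53 m/s²;  |a| = 761.53 m/s².

762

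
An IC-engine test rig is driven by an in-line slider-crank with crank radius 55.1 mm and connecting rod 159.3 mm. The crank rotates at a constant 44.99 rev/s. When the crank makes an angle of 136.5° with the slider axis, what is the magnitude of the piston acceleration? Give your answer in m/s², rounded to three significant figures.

3060

ω = 2π·45 = 282.7 rad/s
x(θ) = r cosθ + √(L² − r² sin²θ); with ω constant, a = ω²·d²x/dθ².
d²x/dθ² = −r cosθ − r²(cos2θ)/√u − r⁴ sin²2θ/(4u^{3/2}),  u = L² − r² sin²θ = 0.0239379 m².
Substituting r = 0.0551 m, L = 0.1593 m, θ = 136.5°: d²x/dθ² = +0.038321 m.
a = ω²·d²x/dθ² = (282.7)²·(+0.038321) = +3062.1 m/s²;  |a| = 3062.1 m/s².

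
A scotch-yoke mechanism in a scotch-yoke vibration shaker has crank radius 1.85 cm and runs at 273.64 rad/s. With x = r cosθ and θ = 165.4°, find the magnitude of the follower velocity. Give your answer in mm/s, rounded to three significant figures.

1280

ω = 273.6 rad/s
x = r cosθ ⇒ ẋ = −rω sinθ.
|v| = rω|sinθ| = 0.0185·273.6·|sin 165.4°| = 1.2761 m/s = 1276.1 mm/s.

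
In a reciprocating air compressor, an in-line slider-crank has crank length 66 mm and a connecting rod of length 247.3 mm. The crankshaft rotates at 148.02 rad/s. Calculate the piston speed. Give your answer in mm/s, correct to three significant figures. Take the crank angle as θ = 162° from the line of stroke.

2250

ω = 148 rad/s
For an in-line slider-crank, x = r cosθ + √(L² − r² sin²θ), so v = −rω sinθ·[1 + r cosθ/√(L² − r² sin²θ)].
With r = 0.066 m, L = 0.2473 m, θ = 162°: √(L² − r² sin²θ) = 0.24646 m.
v = −0.066·148·0.30902·[1 + 0.066·-0.95106/0.24646] = -2.25 m/s.
|v| = 2.25 m/s = 2250 mm/s.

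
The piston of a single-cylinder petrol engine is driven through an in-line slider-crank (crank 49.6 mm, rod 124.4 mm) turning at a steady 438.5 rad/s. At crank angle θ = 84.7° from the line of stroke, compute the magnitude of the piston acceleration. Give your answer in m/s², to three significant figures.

3180

ω = 438.5 rad/s
x(θ) = r cosθ + √(L² − r² sin²θ); with ω constant, a = ω²·d²x/dθ².
d²x/dθ² = −r cosθ − r²(cos2θ)/√u − r⁴ sin²2θ/(4u^{3/2}),  u = L² − r² sin²θ = 0.0130362 m².
Substituting r = 0.0496 m, L = 0.1244 m, θ = 84.7°: d²x/dθ² = +0.016563 m.
a = ω²·d²x/dθ² = (438.5)²·(+0.016563) = +3184.8 m/s²;  |a| = 3184.8 m/s².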